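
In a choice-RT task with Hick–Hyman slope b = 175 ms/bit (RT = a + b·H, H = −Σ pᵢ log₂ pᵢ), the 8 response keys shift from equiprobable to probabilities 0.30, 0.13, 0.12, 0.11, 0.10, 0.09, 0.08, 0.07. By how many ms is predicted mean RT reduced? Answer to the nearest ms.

30 ms

Equiprobable entropy H₀ = log₂ 8 = 3.0000 bits.
Skewed entropy H = −Σ pᵢ log₂ pᵢ = 2.8260 bits.
ΔRT = b·(H₀ − H) = 175 × 0.1740 = 30.45 ms.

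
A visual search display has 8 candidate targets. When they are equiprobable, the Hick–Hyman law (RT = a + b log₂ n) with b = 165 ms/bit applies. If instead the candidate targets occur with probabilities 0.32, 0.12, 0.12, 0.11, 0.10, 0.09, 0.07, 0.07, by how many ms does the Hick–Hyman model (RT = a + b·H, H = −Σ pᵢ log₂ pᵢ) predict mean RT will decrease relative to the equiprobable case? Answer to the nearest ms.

Equiprobable entropy H₀ = log₂ 8 = 3.0000 bits.
Skewed entropy H = −Σ pᵢ log₂ pᵢ = 2.7924 bits.
ΔRT = b·(H₀ − H) = 165 × 0.2076 = 34.25 ms.

34 ms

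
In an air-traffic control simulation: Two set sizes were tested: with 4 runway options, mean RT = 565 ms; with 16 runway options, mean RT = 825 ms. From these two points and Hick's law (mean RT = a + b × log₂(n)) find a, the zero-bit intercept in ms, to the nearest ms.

Slope: b = (825 − 565) / (log₂ 16 − log₂ 4) = 260/2.0000 = 130 ms/bit.
a = RT₁ − b·log₂ n₁ = 565 − 130 × 2 = 305.000 ms.

305 ms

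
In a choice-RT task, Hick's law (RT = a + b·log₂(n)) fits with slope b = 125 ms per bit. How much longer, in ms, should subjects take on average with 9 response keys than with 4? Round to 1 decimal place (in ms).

146.2 ms

ΔRT = (a + b log₂ n₂) − (a + b log₂ n₁) = b·(log₂ n₂ − log₂ n₁).
log₂(9) − log₂(4) = 3.1699 − 2 = 1.1699.
ΔRT = 125 × 1.1699 = 146.241 ms.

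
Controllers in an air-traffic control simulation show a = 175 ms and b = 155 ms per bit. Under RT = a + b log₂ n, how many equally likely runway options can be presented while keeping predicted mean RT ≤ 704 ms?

Set 175 + 155·log₂ n ≤ 704 → log₂ n ≤ (704 − 175)/155 = 3.4129.
So n ≤ 2^3.4129 = 10.651; the largest integer n is 10.

10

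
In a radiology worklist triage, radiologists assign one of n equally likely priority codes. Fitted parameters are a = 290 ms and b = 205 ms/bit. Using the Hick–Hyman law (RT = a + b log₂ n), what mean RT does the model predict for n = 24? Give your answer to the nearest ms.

1230 ms

log₂(24) = 4.5850 bits, so RT = 290 + 205 × 4.5850 ≈ 1229.917 ms.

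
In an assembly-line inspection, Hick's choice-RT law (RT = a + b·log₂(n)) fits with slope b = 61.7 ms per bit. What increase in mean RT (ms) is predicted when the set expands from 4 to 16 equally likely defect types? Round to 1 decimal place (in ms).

123.4 ms

Only the slope matters, since a is common to both: ΔRT = b·log₂(n₂/n₁).
log₂(16) − log₂(4) = log₂(16/4) = log₂(4) = 2.
ΔRT = 61.7 × 2.0000 = 123.400 ms.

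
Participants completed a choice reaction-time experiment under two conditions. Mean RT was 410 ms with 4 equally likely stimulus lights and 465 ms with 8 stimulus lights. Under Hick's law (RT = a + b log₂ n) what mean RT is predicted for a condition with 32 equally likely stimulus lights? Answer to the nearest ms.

575 ms

RT is linear in log₂ n, so two points fix the line:
  b = (465 − 410) / (log₂ 8 − log₂ 4) = 55 / (3 − 2) = 55 ms/bit
  a = 410 − 55 × 2 = 300 ms
Then RT(32) = 300 + 55 × log₂ 32 = 300 + 55 × 5 ≈ 575.000 ms.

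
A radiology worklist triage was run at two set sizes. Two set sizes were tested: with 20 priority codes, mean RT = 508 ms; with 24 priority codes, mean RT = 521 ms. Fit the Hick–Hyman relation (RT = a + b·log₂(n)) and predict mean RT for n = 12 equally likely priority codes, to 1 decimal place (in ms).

471.6 ms

RT is linear in log₂ n, so two points fix the line:
  b = (521 − 508) / (log₂ 24 − log₂ 20) = 13 / (4.5850 − 4.3219) = 49.423 ms/bit
  a = 508 − 49.423 × 4.3219 = 294.397 ms
Then RT(12) = 294.397 + 49.423 × log₂ 12 = 294.397 + 49.423 × 3.5850 ≈ 471.577 ms.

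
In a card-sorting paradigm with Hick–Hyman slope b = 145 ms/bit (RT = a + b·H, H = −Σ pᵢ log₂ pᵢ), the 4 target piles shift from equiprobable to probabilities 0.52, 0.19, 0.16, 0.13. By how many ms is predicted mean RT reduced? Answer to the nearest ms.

36 ms

Equiprobable entropy H₀ = log₂ 4 = 2.0000 bits.
Skewed entropy H = −Σ pᵢ log₂ pᵢ = 1.7515 bits.
ΔRT = b·(H₀ − H) = 145 × 0.2485 = 36.04 ms.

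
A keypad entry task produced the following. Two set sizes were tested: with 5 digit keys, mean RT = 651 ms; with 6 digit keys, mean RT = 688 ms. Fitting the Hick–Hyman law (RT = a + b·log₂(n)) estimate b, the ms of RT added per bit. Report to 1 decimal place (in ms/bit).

140.7 ms/bit

The slope on a log₂ axis is (688 − 651) / (2.5850 − 2.3219) = 140.666 ms/bit.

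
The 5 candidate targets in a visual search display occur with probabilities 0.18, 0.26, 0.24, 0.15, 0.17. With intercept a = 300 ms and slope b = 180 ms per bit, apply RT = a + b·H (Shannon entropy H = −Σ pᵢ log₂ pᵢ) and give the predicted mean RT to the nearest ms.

712 ms

Entropy contributions −pᵢ log₂ pᵢ: 0.4453, 0.5053, 0.4941, 0.4105, 0.4346; sum H = 2.2899 bits.
RT = a + bH = 300 + 180·2.2899 = 712.18 ms.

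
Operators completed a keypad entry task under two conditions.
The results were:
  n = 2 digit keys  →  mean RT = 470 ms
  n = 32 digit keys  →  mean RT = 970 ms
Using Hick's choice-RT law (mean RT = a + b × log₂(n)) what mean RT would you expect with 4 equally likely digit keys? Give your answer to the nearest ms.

595 ms

RT is linear in log₂ n, so two points fix the line:
  b = (970 − 470) / (log₂ 32 − log₂ 2) = 500 / (5 − 1) = 125 ms/bit
  a = 470 − 125 × 1 = 345 ms
Then RT(4) = 345 + 125 × log₂ 4 = 345 + 125 × 2 ≈ 595.000 ms.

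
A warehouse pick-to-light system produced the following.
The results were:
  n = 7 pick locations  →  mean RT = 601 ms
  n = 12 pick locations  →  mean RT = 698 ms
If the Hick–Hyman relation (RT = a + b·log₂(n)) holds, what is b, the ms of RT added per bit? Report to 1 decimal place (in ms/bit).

124.7 ms/bit

The slope on a log₂ axis is (698 − 601) / (3.5850 − 2.8074) = 124.742 ms/bit.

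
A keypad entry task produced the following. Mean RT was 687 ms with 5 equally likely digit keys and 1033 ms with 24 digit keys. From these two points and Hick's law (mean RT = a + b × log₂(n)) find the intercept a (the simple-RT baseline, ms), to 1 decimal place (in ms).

The slope on a log₂ axis is (1033 − 687) / (4.5850 − 2.3219) = 152.892 ms/bit.
a = RT₁ − b·log₂ n₁ = 687 − 152.892 × 2.3219 = 331.996 ms.

332.0 ms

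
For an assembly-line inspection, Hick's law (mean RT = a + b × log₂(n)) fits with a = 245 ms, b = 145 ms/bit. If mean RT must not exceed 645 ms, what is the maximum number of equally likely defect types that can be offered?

145·log₂ n ≤ 645 − 245 = 400, giving log₂ n ≤ 2.7586 and n ≤ 6.767. The largest whole number is 6.

6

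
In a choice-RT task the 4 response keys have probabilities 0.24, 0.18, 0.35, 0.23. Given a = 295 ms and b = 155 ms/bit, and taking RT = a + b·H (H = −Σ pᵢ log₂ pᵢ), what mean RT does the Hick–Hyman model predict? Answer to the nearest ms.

H = 0.24·log₂(1/0.24) + 0.18·log₂(1/0.18) + 0.35·log₂(1/0.35) + 0.23·log₂(1/0.23) = 1.9572 bits.
RT = 295 + 155 × 1.9572 = 598.37 ms.

598 ms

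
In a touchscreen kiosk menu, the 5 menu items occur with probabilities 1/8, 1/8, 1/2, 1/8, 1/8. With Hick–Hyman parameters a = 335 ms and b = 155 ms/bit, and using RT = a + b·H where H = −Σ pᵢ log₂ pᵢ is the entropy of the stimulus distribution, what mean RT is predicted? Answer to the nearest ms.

645 ms

H = −Σ pᵢ log₂ pᵢ = 0.125·3 + 0.125·3 + 0.5·1 + 0.125·3 + 0.125·3 = 2.000 bits.
RT = 335 + 155 × 2.000 = 645.00 ms.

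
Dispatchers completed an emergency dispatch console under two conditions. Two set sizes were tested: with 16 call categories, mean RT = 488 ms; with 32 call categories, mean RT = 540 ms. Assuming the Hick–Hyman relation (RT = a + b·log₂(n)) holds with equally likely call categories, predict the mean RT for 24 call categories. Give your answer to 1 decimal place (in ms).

RT is linear in log₂ n, so two points fix the line:
  b = (540 − 488) / (log₂ 32 − log₂ 16) = 52 / (5 − 4) = 52.000 ms/bit
  a = 488 − 52.000 × 4 = 280.000 ms
Then RT(24) = 280.000 + 52.000 × log₂ 24 = 280.000 + 52.000 × 4.5850 ≈ 518.418 ms.

518.4 ms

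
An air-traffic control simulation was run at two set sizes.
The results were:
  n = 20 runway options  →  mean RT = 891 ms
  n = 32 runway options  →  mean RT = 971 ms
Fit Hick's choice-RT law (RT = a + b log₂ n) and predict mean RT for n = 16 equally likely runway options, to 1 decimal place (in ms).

853.0 ms

Fit slope and intercept:
  b = (971 − 891) / (log₂ 32 − log₂ 20) = 80 / (5 − 4.3219) = 117.982 ms/bit
  a = 891 − 117.982 × 4.3219 = 381.092 ms
Then RT(16) = 381.092 + 117.982 × log₂ 16 = 381.092 + 117.982 × 4 ≈ 853.018 ms.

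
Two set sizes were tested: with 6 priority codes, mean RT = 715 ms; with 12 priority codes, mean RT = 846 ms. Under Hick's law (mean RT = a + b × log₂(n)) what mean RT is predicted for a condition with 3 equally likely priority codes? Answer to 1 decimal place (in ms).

RT is linear in log₂ n, so two points fix the line:
  b = (846 − 715) / (log₂ 12 − log₂ 6) = 131 / (3.5850 − 2.5850) = 131.000 ms/bit
  a = 715 − 131.000 × 2.5850 = 376.370 ms
Then RT(3) = 376.370 + 131.000 × log₂ 3 = 376.370 + 131.000 × 1.5850 ≈ 584.000 ms.

584.0 ms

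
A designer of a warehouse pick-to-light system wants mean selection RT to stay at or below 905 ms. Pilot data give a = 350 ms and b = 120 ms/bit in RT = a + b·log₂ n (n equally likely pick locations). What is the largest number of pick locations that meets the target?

120·log₂ n ≤ 905 − 350 = 555, giving log₂ n ≤ 4.6250 and n ≤ 24.675. The largest whole number is 24.

24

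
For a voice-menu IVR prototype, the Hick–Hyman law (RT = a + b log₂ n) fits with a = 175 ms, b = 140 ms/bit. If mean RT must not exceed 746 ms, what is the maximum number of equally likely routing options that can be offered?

16

Set 175 + 140·log₂ n ≤ 746 → log₂ n ≤ (746 − 175)/140 = 4.0786.
So n ≤ 2^4.0786 = 16.896; the largest integer n is 16.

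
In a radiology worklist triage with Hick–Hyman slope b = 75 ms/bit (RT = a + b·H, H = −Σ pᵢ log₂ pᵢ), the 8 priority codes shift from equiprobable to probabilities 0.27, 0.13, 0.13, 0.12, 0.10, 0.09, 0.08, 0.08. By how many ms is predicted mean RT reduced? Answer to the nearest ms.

Equiprobable entropy H₀ = log₂ 8 = 3.0000 bits.
Skewed entropy H = −Σ pᵢ log₂ pᵢ = 2.8702 bits.
ΔRT = b·(H₀ − H) = 75 × 0.1298 = 9.73 ms.

10 ms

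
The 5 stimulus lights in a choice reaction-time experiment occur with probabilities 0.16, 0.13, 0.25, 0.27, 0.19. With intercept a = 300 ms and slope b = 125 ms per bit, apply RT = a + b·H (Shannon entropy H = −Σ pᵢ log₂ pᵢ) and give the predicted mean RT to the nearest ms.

584 ms

Entropy contributions −pᵢ log₂ pᵢ: 0.4230, 0.3826, 0.5000, 0.5100, 0.4552; sum H = 2.2709 bits.
RT = a + bH = 300 + 125·2.2709 = 583.86 ms.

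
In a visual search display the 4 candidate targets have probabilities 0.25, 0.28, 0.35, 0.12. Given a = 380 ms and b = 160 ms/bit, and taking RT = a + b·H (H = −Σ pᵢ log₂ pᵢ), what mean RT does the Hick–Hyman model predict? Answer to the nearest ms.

Entropy contributions −pᵢ log₂ pᵢ: 0.5000, 0.5142, 0.5301, 0.3671; sum H = 1.9114 bits.
RT = a + bH = 380 + 160·1.9114 = 685.82 ms.

686 ms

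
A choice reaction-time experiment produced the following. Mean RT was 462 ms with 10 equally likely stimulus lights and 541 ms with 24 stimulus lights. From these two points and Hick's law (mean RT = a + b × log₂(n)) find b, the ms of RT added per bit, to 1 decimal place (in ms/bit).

b = (RT₂ − RT₁)/(log₂ n₂ − log₂ n₁) = (541 − 462)/(4.5850 − 3.3219) = 62.548 ms/bit.

62.5 ms/bit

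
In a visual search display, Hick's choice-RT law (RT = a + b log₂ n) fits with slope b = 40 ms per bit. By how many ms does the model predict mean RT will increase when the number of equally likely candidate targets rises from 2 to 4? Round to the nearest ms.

40 ms

Only the slope matters, since a is common to both: ΔRT = b·log₂(n₂/n₁).
log₂(4) − log₂(2) = log₂(4/2) = log₂(2) = 1.
ΔRT = 40 × 1.0000 = 40.000 ms.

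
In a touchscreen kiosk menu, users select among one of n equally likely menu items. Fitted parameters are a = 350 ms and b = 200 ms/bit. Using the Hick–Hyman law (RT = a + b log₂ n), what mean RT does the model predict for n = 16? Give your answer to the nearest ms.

1150 ms

log₂(16) = 4 bits, so RT = 350 + 200 × 4 ≈ 1150.000 ms.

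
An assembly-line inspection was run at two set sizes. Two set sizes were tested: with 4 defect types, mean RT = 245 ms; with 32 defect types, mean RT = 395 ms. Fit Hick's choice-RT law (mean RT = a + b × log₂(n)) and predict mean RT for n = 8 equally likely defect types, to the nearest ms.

With log₂ n on the abscissa the relation is linear; from the two conditions:
  b = (395 − 245) / (log₂ 32 − log₂ 4) = 150 / (5 − 2) = 50 ms/bit
  a = 245 − 50 × 2 = 145 ms
Then RT(8) = 145 + 50 × log₂ 8 = 145 + 50 × 3 ≈ 295.000 ms.

295 ms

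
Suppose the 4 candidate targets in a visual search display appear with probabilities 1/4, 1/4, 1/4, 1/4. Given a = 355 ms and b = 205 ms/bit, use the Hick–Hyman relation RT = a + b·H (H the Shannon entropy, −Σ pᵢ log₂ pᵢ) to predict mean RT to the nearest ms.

Each term −pᵢ log₂ pᵢ: 0.25·2 + 0.25·2 + 0.25·2 + 0.25·2; summed, H = 2.000 bits.
Mean RT = a + bH = 355 + 205·2.000 = 765.00 ms.

765 ms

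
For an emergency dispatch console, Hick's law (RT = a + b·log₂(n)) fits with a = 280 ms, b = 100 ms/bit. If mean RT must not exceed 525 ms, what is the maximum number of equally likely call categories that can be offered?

5

Set 280 + 100·log₂ n ≤ 525 → log₂ n ≤ (525 − 280)/100 = 2.4500.
So n ≤ 2^2.4500 = 5.464; the largest integer n is 5.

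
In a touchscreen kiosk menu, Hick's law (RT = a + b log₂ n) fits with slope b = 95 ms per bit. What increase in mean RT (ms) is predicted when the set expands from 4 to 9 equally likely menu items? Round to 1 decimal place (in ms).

The intercept a cancels: ΔRT = b·(log₂ n₂ − log₂ n₁) = b·log₂(n₂/n₁).
log₂(9) − log₂(4) = 3.1699 − 2 = 1.1699.
ΔRT = 95 × 1.1699 = 111.143 ms.

111.1 ms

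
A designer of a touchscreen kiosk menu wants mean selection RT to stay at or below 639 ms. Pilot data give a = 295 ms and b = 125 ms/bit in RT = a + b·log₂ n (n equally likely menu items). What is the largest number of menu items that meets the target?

6

Set 295 + 125·log₂ n ≤ 639 → log₂ n ≤ (639 − 295)/125 = 2.7520.
So n ≤ 2^2.7520 = 6.737; the largest integer n is 6.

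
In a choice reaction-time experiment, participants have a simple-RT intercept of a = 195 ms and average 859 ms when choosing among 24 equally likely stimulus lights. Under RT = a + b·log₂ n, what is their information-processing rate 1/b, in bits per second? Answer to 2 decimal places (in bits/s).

6.91 bits/s

b = (859 − 195)/log₂ 24 = 664/4.5850 = 144.821 ms per bit = 0.14482 s/bit; the reciprocal is 6.905 bits/s.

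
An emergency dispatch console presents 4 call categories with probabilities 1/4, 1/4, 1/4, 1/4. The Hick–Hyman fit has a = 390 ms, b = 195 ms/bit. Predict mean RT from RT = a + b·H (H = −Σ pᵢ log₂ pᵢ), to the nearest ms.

Each term −pᵢ log₂ pᵢ: 0.25·2 + 0.25·2 + 0.25·2 + 0.25·2; summed, H = 2.000 bits.
Mean RT = a + bH = 390 + 195·2.000 = 780.00 ms.

780 ms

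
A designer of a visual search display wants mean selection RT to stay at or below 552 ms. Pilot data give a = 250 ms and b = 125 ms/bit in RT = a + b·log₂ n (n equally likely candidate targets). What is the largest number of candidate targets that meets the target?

Information budget: (552 − 250)/125 = 2.4160 bits, so n ≤ 2^2.4160 = 5.337 → at most 5.

5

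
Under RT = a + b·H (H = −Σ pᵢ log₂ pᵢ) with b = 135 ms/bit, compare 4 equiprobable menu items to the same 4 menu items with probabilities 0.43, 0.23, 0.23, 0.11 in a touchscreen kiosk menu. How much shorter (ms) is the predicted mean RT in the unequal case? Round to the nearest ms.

20 ms

Equiprobable entropy H₀ = log₂ 4 = 2.0000 bits.
Skewed entropy H = −Σ pᵢ log₂ pᵢ = 1.8492 bits.
ΔRT = b·(H₀ − H) = 135 × 0.1508 = 20.36 ms.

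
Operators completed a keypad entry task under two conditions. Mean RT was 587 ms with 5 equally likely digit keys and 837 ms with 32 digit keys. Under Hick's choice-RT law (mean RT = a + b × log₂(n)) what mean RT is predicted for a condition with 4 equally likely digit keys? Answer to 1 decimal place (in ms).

Fit slope and intercept:
  b = (837 − 587) / (log₂ 32 − log₂ 5) = 250 / (5 − 2.3219) = 93.351 ms/bit
  a = 587 − 93.351 × 2.3219 = 370.246 ms
Then RT(4) = 370.246 + 93.351 × log₂ 4 = 370.246 + 93.351 × 2 ≈ 556.948 ms.

556.9 ms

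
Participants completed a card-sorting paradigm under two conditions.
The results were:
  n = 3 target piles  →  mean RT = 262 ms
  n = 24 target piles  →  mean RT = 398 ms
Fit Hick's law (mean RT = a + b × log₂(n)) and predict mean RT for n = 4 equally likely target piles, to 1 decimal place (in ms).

280.8 ms

With log₂ n on the abscissa the relation is linear; from the two conditions:
  b = (398 − 262) / (log₂ 24 − log₂ 3) = 136 / (4.5850 − 1.5850) = 45.333 ms/bit
  a = 262 − 45.333 × 1.5850 = 190.148 ms
Then RT(4) = 190.148 + 45.333 × log₂ 4 = 190.148 + 45.333 × 2 ≈ 280.815 ms.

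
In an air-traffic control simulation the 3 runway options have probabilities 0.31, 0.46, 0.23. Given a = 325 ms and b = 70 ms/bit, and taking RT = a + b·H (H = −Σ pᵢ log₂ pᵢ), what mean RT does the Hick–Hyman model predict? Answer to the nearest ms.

Entropy contributions −pᵢ log₂ pᵢ: 0.5238, 0.5153, 0.4877; sum H = 1.5268 bits.
RT = a + bH = 325 + 70·1.5268 = 431.88 ms.

432 ms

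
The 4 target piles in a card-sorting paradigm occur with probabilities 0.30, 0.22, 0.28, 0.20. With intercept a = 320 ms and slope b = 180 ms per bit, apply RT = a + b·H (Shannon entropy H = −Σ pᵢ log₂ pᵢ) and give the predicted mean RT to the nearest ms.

H = 0.30·log₂(1/0.30) + 0.22·log₂(1/0.22) + 0.28·log₂(1/0.28) + 0.20·log₂(1/0.20) = 1.9803 bits.
RT = 320 + 180 × 1.9803 = 676.45 ms.

676 ms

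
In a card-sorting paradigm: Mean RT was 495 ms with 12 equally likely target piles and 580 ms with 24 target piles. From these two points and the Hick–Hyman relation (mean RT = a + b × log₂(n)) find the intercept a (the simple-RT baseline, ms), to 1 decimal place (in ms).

190.3 ms

b = (RT₂ − RT₁)/(log₂ n₂ − log₂ n₁) = (580 − 495)/(4.5850 − 3.5850) = 85.000 ms/bit.
a = RT₁ − b·log₂ n₁ = 495 − 85.000 × 3.5850 = 190.278 ms.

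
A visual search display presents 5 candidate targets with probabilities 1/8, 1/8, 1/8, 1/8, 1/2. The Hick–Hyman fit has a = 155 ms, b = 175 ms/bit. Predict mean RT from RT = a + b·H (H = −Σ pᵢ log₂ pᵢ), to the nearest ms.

505 ms

H = −Σ pᵢ log₂ pᵢ = 0.125·3 + 0.125·3 + 0.125·3 + 0.125·3 + 0.5·1 = 2.000 bits.
RT = 155 + 175 × 2.000 = 505.00 ms.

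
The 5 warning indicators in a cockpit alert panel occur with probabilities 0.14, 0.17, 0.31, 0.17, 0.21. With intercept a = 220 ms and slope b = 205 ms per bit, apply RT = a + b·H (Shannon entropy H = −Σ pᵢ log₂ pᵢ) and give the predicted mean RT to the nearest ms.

H = 0.14·log₂(1/0.14) + 0.17·log₂(1/0.17) + 0.31·log₂(1/0.31) + 0.17·log₂(1/0.17) + 0.21·log₂(1/0.21) = 2.2629 bits.
RT = 220 + 205 × 2.2629 = 683.89 ms.

684 ms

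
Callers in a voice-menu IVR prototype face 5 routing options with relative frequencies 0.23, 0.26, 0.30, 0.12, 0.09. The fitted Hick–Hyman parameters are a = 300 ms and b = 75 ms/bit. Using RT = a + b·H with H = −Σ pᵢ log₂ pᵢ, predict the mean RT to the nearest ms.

H = 0.23·log₂(1/0.23) + 0.26·log₂(1/0.26) + 0.30·log₂(1/0.30) + 0.12·log₂(1/0.12) + 0.09·log₂(1/0.09) = 2.1938 bits.
RT = 300 + 75 × 2.1938 = 464.53 ms.

465 ms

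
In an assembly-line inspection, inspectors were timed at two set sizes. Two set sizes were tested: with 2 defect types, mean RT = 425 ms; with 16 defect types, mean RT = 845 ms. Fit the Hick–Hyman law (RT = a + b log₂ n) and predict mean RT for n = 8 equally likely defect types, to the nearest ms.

705 ms

RT is linear in log₂ n, so two points fix the line:
  b = (845 − 425) / (log₂ 16 − log₂ 2) = 420 / (4 − 1) = 140 ms/bit
  a = 425 − 140 × 1 = 285 ms
Then RT(8) = 285 + 140 × log₂ 8 = 285 + 140 × 3 ≈ 705.000 ms.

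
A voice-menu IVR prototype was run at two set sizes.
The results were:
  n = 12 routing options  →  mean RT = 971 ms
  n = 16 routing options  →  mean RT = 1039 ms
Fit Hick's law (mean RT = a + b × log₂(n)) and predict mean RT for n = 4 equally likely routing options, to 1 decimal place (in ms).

711.3 ms

RT is linear in log₂ n, so two points fix the line:
  b = (1039 − 971) / (log₂ 16 − log₂ 12) = 68 / (4 − 3.5850) = 163.841 ms/bit
  a = 971 − 163.841 × 3.5850 = 383.638 ms
Then RT(4) = 383.638 + 163.841 × log₂ 4 = 383.638 + 163.841 × 2 ≈ 711.319 ms.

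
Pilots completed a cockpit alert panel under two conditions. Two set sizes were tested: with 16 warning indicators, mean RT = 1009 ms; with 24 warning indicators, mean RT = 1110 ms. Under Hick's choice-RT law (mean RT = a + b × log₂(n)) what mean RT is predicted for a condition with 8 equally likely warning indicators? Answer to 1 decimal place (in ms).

836.3 ms

With log₂ n on the abscissa the relation is linear; from the two conditions:
  b = (1110 − 1009) / (log₂ 24 − log₂ 16) = 101 / (4.5850 − 4) = 172.661 ms/bit
  a = 1009 − 172.661 × 4 = 318.357 ms
Then RT(8) = 318.357 + 172.661 × log₂ 8 = 318.357 + 172.661 × 3 ≈ 836.339 ms.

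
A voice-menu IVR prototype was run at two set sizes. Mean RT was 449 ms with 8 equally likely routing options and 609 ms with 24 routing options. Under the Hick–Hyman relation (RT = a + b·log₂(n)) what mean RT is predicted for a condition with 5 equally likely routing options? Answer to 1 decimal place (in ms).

380.5 ms

RT is linear in log₂ n, so two points fix the line:
  b = (609 − 449) / (log₂ 24 − log₂ 8) = 160 / (4.5850 − 3) = 100.949 ms/bit
  a = 449 − 100.949 × 3 = 146.154 ms
Then RT(5) = 146.154 + 100.949 × log₂ 5 = 146.154 + 100.949 × 2.3219 ≈ 380.549 ms.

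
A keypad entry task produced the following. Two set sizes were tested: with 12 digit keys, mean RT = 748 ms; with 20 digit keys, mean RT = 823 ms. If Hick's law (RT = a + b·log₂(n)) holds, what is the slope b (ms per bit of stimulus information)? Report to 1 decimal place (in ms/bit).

b = (RT₂ − RT₁)/(log₂ n₂ − log₂ n₁) = (823 − 748)/(4.3219 − 3.5850) = 101.769 ms/bit.

101.8 ms/bit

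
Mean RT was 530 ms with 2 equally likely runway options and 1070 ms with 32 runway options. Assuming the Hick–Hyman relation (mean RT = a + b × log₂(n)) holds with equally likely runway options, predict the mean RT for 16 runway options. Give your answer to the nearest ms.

With log₂ n on the abscissa the relation is linear; from the two conditions:
  b = (1070 − 530) / (log₂ 32 − log₂ 2) = 540 / (5 − 1) = 135 ms/bit
  a = 530 − 135 × 1 = 395 ms
Then RT(16) = 395 + 135 × log₂ 16 = 395 + 135 × 4 ≈ 935.000 ms.

935 ms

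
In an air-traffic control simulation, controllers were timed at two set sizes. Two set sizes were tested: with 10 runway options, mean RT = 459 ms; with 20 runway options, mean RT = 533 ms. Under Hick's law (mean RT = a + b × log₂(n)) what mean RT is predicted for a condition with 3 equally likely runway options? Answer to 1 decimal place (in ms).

330.5 ms

Solve the two-equation system in a and b:
  b = (533 − 459) / (log₂ 20 − log₂ 10) = 74 / (4.3219 − 3.3219) = 74.000 ms/bit
  a = 459 − 74.000 × 3.3219 = 213.177 ms
Then RT(3) = 213.177 + 74.000 × log₂ 3 = 213.177 + 74.000 × 1.5850 ≈ 330.465 ms.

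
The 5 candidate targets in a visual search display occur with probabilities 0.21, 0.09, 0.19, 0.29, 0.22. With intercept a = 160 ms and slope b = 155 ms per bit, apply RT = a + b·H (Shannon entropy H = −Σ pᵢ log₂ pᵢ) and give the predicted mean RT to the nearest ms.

507 ms

Entropy contributions −pᵢ log₂ pᵢ: 0.4728, 0.3127, 0.4552, 0.5179, 0.4806; sum H = 2.2392 bits.
RT = a + bH = 160 + 155·2.2392 = 507.07 ms.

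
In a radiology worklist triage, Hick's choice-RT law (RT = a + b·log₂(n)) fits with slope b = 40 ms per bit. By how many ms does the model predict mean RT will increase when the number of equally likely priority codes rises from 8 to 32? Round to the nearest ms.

80 ms

Only the slope matters, since a is common to both: ΔRT = b·log₂(n₂/n₁).
log₂(32) − log₂(8) = log₂(32/8) = log₂(4) = 2.
ΔRT = 40 × 2.0000 = 80.000 ms.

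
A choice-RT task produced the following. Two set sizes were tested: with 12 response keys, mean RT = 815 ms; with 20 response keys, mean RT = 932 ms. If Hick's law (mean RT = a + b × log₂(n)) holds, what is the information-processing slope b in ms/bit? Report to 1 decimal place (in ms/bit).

158.8 ms/bit

b = (RT₂ − RT₁)/(log₂ n₂ − log₂ n₁) = (932 − 815)/(4.3219 − 3.5850) = 158.759 ms/bit.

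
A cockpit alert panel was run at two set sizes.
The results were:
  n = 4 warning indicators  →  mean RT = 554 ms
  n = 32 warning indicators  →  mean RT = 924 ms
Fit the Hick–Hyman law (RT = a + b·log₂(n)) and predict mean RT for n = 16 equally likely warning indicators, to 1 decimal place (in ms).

800.7 ms

Fit slope and intercept:
  b = (924 − 554) / (log₂ 32 − log₂ 4) = 370 / (5 − 2) = 123.333 ms/bit
  a = 554 − 123.333 × 2 = 307.333 ms
Then RT(16) = 307.333 + 123.333 × log₂ 16 = 307.333 + 123.333 × 4 ≈ 800.667 ms.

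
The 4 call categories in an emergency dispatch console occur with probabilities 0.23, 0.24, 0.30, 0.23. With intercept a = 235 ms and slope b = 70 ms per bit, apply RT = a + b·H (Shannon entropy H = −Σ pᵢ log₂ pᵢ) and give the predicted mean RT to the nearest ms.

Entropy contributions −pᵢ log₂ pᵢ: 0.4877, 0.4941, 0.5211, 0.4877; sum H = 1.9906 bits.
RT = a + bH = 235 + 70·1.9906 = 374.34 ms.

374 ms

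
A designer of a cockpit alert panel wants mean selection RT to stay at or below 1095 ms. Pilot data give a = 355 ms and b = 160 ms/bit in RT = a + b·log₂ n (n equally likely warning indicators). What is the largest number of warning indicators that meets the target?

24

Set 355 + 160·log₂ n ≤ 1095 → log₂ n ≤ (1095 − 355)/160 = 4.6250.
So n ≤ 2^4.6250 = 24.675; the largest integer n is 24.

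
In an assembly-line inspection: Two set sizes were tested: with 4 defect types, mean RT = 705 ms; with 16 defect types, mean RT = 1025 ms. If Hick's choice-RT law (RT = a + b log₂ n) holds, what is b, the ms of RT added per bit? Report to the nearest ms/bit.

160 ms/bit

The slope on a log₂ axis is (1025 − 705) / (4 − 2) = 160 ms/bit.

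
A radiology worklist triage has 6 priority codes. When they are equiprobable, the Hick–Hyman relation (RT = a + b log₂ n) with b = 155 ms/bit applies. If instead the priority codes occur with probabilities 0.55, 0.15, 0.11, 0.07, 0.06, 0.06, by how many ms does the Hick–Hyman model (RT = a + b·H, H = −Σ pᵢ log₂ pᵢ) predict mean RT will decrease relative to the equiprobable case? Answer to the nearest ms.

The RT saving is b·ΔH. Equiprobable H₀ = log₂(6) = 2.5850 bits; with the given probabilities H = 1.9908 bits.
b·(H₀ − H) = 155 × (2.5850 − 1.9908) = 92.09 ms.

92 ms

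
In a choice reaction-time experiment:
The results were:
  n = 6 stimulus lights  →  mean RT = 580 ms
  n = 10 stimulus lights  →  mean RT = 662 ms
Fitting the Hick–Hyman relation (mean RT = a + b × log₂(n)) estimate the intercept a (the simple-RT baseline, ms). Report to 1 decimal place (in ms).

292.4 ms

The slope on a log₂ axis is (662 − 580) / (3.3219 − 2.5850) = 111.267 ms/bit.
a = RT₁ − b·log₂ n₁ = 580 − 111.267 × 2.5850 = 292.379 ms.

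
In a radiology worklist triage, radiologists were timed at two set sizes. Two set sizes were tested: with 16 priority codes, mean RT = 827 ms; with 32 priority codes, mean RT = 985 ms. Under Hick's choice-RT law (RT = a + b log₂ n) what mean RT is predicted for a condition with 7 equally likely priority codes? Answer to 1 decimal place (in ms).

638.6 ms

Solve the two-equation system in a and b:
  b = (985 − 827) / (log₂ 32 − log₂ 16) = 158 / (5 − 4) = 158.000 ms/bit
  a = 827 − 158.000 × 4 = 195.000 ms
Then RT(7) = 195.000 + 158.000 × log₂ 7 = 195.000 + 158.000 × 2.8074 ≈ 638.562 ms.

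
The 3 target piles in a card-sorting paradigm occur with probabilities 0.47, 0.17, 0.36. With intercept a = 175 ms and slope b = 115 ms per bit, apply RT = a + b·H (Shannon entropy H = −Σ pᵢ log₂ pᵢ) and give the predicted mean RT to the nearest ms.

345 ms

Entropy contributions −pᵢ log₂ pᵢ: 0.5120, 0.4346, 0.5306; sum H = 1.4772 bits.
RT = a + bH = 175 + 115·1.4772 = 344.87 ms.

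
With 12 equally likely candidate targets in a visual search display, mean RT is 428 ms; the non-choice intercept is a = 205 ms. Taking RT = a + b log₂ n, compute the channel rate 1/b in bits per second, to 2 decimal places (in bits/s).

b = (428 − 205)/log₂ 12 = 223/3.5850 = 62.204 ms per bit = 0.06220 s/bit; the reciprocal is 16.076 bits/s.

16.08 bits/s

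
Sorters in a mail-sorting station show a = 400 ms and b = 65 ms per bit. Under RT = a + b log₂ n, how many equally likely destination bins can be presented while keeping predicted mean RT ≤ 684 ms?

20

65·log₂ n ≤ 684 − 400 = 284, giving log₂ n ≤ 4.3692 and n ≤ 20.667. The largest whole number is 20.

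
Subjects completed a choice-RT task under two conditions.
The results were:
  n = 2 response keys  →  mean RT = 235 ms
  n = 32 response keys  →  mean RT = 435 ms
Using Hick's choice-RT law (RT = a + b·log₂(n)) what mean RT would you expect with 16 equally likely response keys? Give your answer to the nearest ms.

With log₂ n on the abscissa the relation is linear; from the two conditions:
  b = (435 − 235) / (log₂ 32 − log₂ 2) = 200 / (5 − 1) = 50 ms/bit
  a = 235 − 50 × 1 = 185 ms
Then RT(16) = 185 + 50 × log₂ 16 = 185 + 50 × 4 ≈ 385.000 ms.

385 ms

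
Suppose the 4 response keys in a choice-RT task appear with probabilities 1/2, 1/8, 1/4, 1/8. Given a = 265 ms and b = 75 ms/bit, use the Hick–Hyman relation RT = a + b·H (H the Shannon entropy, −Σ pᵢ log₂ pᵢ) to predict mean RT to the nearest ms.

396 ms

Each term −pᵢ log₂ pᵢ: 0.5·1 + 0.125·3 + 0.25·2 + 0.125·3; summed, H = 1.750 bits.
Mean RT = a + bH = 265 + 75·1.750 = 396.25 ms.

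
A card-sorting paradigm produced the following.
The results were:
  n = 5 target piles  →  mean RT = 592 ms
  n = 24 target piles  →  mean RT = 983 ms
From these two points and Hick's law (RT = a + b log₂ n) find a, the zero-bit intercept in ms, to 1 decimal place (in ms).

190.8 ms

b = (RT₂ − RT₁)/(log₂ n₂ − log₂ n₁) = (983 − 592)/(4.5850 − 2.3219) = 172.777 ms/bit.
Intercept: a = 592 − 172.777·log₂(5) = 190.825 ms.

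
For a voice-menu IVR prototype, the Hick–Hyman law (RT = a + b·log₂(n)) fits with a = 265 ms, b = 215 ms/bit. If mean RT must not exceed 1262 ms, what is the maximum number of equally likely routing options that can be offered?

Set 265 + 215·log₂ n ≤ 1262 → log₂ n ≤ (1262 − 265)/215 = 4.6372.
So n ≤ 2^4.6372 = 24.885; the largest integer n is 24.

24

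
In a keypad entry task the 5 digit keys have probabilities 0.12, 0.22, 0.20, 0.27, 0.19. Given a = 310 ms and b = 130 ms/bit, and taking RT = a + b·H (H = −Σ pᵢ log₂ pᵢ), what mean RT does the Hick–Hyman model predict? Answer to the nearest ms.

H = 0.12·log₂(1/0.12) + 0.22·log₂(1/0.22) + 0.20·log₂(1/0.20) + 0.27·log₂(1/0.27) + 0.19·log₂(1/0.19) = 2.2773 bits.
RT = 310 + 130 × 2.2773 = 606.05 ms.

606 ms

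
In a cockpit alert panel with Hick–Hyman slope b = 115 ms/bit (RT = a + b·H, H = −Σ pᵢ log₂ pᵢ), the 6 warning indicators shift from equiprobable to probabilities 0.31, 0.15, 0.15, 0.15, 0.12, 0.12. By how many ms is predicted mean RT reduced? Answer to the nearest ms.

The RT saving is b·ΔH. Equiprobable H₀ = log₂(6) = 2.5850 bits; with the given probabilities H = 2.4896 bits.
b·(H₀ − H) = 115 × (2.5850 − 2.4896) = 10.97 ms.

11 ms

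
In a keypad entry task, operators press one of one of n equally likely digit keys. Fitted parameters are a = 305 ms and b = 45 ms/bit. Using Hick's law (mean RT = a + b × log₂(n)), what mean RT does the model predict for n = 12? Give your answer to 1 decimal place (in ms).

log₂(12) = 3.5850 bits, so RT = 305 + 45 × 3.5850 ≈ 466.323 ms.

466.3 ms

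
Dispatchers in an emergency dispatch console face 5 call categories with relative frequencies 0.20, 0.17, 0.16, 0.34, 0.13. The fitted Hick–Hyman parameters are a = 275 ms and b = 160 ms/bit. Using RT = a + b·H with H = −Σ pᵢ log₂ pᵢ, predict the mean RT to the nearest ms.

Entropy contributions −pᵢ log₂ pᵢ: 0.4644, 0.4346, 0.4230, 0.5292, 0.3826; sum H = 2.2338 bits.
RT = a + bH = 275 + 160·2.2338 = 632.41 ms.

632 ms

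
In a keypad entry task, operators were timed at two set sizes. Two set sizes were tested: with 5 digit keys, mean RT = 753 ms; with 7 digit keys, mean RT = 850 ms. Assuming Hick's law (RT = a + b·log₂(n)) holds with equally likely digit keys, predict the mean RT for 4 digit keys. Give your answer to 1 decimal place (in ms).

688.7 ms

Fit slope and intercept:
  b = (850 − 753) / (log₂ 7 − log₂ 5) = 97 / (2.8074 − 2.3219) = 199.824 ms/bit
  a = 753 − 199.824 × 2.3219 = 289.023 ms
Then RT(4) = 289.023 + 199.824 × log₂ 4 = 289.023 + 199.824 × 2 ≈ 688.671 ms.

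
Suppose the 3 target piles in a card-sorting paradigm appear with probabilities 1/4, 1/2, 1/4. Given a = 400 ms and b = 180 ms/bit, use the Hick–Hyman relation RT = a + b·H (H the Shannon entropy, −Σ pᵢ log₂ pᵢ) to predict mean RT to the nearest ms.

Each term −pᵢ log₂ pᵢ: 0.25·2 + 0.5·1 + 0.25·2; summed, H = 1.500 bits.
Mean RT = a + bH = 400 + 180·1.500 = 670.00 ms.

670 ms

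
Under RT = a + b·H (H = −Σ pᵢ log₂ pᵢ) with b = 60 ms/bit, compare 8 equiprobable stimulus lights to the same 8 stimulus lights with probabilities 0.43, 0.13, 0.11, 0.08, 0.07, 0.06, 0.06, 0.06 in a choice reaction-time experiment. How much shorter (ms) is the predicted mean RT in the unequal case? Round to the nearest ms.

27 ms

The RT saving is b·ΔH. Equiprobable H₀ = log₂(8) = 3.0000 bits; with the given probabilities H = 2.5472 bits.
b·(H₀ − H) = 60 × (3.0000 − 2.5472) = 27.17 ms.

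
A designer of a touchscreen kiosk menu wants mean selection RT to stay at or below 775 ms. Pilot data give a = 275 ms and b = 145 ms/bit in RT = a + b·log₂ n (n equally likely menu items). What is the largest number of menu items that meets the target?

10

145·log₂ n ≤ 775 − 275 = 500, giving log₂ n ≤ 3.4483 and n ≤ 10.915. The largest whole number is 10.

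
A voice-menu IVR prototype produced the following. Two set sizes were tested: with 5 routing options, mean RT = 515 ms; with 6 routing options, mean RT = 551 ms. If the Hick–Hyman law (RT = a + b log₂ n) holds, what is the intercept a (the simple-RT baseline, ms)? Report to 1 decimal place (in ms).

The slope on a log₂ axis is (551 − 515) / (2.5850 − 2.3219) = 136.864 ms/bit.
Intercept: a = 515 − 136.864·log₂(5) = 197.211 ms.

197.2 ms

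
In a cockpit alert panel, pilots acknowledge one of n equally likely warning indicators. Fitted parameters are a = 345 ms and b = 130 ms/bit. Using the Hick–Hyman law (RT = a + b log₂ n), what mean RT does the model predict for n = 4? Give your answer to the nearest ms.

605 ms

log₂(4) = 2 bits, so RT = 345 + 130 × 2 ≈ 605.000 ms.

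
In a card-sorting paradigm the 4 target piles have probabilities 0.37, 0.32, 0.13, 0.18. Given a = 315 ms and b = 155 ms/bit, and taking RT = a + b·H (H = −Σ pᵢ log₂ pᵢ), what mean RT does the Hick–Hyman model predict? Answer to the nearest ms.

Entropy contributions −pᵢ log₂ pᵢ: 0.5307, 0.5260, 0.3826, 0.4453; sum H = 1.8847 bits.
RT = a + bH = 315 + 155·1.8847 = 607.13 ms.

607 ms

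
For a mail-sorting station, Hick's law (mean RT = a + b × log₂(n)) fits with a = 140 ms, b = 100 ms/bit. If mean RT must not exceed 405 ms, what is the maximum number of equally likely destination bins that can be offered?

100·log₂ n ≤ 405 − 140 = 265, giving log₂ n ≤ 2.6500 and n ≤ 6.277. The largest whole number is 6.

6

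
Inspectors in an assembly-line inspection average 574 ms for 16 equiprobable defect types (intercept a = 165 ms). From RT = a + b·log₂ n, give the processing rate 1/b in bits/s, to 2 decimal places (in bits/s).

9.78 bits/s

Choice component = 574 − 165 = 409 ms over log₂(16) = 4 bits.
b = 409 / 4 = 102.250 ms/bit, so 1/b = 9.780 bits/s.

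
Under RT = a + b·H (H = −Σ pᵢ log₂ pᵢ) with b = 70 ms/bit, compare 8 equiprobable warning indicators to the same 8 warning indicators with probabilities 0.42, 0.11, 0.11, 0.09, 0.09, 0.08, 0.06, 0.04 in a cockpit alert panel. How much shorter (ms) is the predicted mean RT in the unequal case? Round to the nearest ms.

Equiprobable entropy H₀ = log₂ 8 = 3.0000 bits.
Skewed entropy H = −Σ pᵢ log₂ pᵢ = 2.5723 bits.
ΔRT = b·(H₀ − H) = 70 × 0.4277 = 29.94 ms.

30 ms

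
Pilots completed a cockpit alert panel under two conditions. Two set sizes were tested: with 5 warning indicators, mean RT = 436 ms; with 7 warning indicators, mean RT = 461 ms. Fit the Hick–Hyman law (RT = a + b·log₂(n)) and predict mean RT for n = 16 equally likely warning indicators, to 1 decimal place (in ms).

RT is linear in log₂ n, so two points fix the line:
  b = (461 − 436) / (log₂ 7 − log₂ 5) = 25 / (2.8074 − 2.3219) = 51.501 ms/bit
  a = 436 − 51.501 × 2.3219 = 316.418 ms
Then RT(16) = 316.418 + 51.501 × log₂ 16 = 316.418 + 51.501 × 4 ≈ 522.422 ms.

522.4 ms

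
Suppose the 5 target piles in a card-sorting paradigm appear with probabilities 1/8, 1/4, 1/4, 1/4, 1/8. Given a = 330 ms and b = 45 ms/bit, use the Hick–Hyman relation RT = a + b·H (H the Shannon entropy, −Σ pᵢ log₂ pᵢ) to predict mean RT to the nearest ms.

Each term −pᵢ log₂ pᵢ: 0.125·3 + 0.25·2 + 0.25·2 + 0.25·2 + 0.125·3; summed, H = 2.250 bits.
Mean RT = a + bH = 330 + 45·2.250 = 431.25 ms.

431 ms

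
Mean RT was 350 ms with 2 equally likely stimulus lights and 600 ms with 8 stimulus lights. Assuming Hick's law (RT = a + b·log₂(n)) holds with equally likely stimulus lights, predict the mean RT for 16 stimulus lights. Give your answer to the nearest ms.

Solve the two-equation system in a and b:
  b = (600 − 350) / (log₂ 8 − log₂ 2) = 250 / (3 − 1) = 125 ms/bit
  a = 350 − 125 × 1 = 225 ms
Then RT(16) = 225 + 125 × log₂ 16 = 225 + 125 × 4 ≈ 725.000 ms.

725 ms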